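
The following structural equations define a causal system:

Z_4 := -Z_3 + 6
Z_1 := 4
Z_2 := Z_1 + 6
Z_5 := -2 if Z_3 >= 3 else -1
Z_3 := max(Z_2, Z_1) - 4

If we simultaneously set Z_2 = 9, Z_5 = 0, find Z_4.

The joint intervention fixes Z_2 = 9, Z_5 = 0, removing each variable's own equation.
Z_3 = max(Z_2, Z_1) - 4  [with Z_2=9, Z_1=4]  = 5
Z_4 = -Z_3 + 6  [with Z_3=5]  = 1

1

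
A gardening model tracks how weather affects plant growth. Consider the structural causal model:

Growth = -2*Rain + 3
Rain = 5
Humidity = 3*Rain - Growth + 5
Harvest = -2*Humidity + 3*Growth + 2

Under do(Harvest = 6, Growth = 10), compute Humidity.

10

Setting Harvest = 6, Growth = 10 by intervention discards those variables' equations.
Humidity = 3*Rain - Growth + 5  [with Rain=5, Growth=10]  = 10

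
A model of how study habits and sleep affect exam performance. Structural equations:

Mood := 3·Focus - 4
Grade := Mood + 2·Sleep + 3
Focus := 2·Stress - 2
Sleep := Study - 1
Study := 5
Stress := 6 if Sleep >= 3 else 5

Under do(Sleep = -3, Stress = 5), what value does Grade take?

Under do(Sleep = -3, Stress = 5), each intervened variable's structural equation is replaced by its fixed value.
Focus = 2·Stress - 2  [with Stress=5]  = 8
Mood = 3·Focus - 4  [with Focus=8]  = 20
Grade = Mood + 2·Sleep + 3  [with Mood=20, Sleep=-3]  = 17

17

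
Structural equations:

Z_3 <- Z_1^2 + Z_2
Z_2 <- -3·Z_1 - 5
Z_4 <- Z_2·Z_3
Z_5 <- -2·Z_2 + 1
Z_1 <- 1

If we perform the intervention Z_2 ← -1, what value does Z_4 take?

Under do(Z_2=-1), the mechanism Z_2 <- -3·Z_1 - 5 is discarded; Z_2 is fixed at -1.
Z_3 = Z_1^2 + Z_2  [with Z_1=1, Z_2=-1]  = 0
Z_4 = Z_2·Z_3  [with Z_2=-1, Z_3=0]  = 0

0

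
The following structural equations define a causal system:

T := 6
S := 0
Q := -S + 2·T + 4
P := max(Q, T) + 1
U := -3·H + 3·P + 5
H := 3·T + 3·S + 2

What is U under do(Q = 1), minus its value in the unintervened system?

The intervention breaks the incoming arrows to Q: Q := -S + 2·T + 4 no longer applies, and Q = 1.
P = max(Q, T) + 1  [with Q=1, T=6]  = 7
H = 3·T + 3·S + 2  [with T=6, S=0]  = 20
U = -3·H + 3·P + 5  [with H=20, P=7]  = -34
Without intervention: Q = -S + 2·T + 4  [with S=0, T=6]  = 16; P = max(Q, T) + 1  [with Q=16, T=6]  = 17; H = 3·T + 3·S + 2  [with T=6, S=0]  = 20; U = -3·H + 3·P + 5  [with H=20, P=17]  = -4.
Change = -34 − (-4) = -30.

-30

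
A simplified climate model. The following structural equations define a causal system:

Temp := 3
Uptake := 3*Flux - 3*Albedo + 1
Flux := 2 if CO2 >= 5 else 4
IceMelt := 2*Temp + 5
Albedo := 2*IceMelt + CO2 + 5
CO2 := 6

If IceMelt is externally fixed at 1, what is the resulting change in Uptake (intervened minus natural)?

The intervention breaks the incoming arrows to IceMelt: IceMelt := 2*Temp + 5 no longer applies, and IceMelt = 1.
Albedo = 2*IceMelt + CO2 + 5  [with IceMelt=1, CO2=6]  = 13
Flux = 2 if CO2 >= 5 else 4  [with CO2=6]  = 2
Uptake = 3*Flux - 3*Albedo + 1  [with Flux=2, Albedo=13]  = -32
Without intervention: IceMelt = 2*Temp + 5  [with Temp=3]  = 11; Albedo = 2*IceMelt + CO2 + 5  [with IceMelt=11, CO2=6]  = 33; Flux = 2 if CO2 >= 5 else 4  [with CO2=6]  = 2; Uptake = 3*Flux - 3*Albedo + 1  [with Flux=2, Albedo=33]  = -92.
Change = -32 − (-92) = 60.

60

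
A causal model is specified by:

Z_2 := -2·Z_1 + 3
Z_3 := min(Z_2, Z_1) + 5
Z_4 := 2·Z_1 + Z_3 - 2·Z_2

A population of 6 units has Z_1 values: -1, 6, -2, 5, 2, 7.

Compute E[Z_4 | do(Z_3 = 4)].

15

The intervention sets Z_3=4 in all 6 units regardless of Z_1. Recomputing Z_4 per unit gives -8, 34, -14, 28, 10, 40; average 15.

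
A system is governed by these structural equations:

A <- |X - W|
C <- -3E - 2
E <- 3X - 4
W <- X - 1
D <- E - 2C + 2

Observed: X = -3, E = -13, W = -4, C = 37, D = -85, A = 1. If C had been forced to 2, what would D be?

Intervening sets C = 2 and removes its equation (C <- -3E - 2).
E = 3X - 4  [with X=-3]  = -13
D = E - 2C + 2  [with E=-13, C=2]  = -15

-15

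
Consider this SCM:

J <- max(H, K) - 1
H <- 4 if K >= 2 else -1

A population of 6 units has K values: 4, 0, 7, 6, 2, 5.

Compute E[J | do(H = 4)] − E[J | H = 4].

-0.2

Every unit gets H=4 under the intervention. J values become 3, 3, 6, 5, 3, 4; E[J|do(H=4)] = 4.
Observing H=4 restricts to units where H's equation naturally yields 4: K ∈ {4, 7, 6, 2, 5}. In that subpopulation J = 3, 6, 5, 3, 4, mean 4.2.
Difference = 4 − 4.2 = -0.2.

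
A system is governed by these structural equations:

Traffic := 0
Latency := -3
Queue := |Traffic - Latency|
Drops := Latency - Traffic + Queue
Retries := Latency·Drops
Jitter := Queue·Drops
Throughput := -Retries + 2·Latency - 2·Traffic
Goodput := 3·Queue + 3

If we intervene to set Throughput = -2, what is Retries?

0

The intervention breaks the incoming arrows to Throughput: Throughput := -Retries + 2·Latency - 2·Traffic no longer applies, and Throughput = -2.
Retries is not downstream of the intervention, so its value is determined by the original equations.
Queue = |Traffic - Latency|  [with Traffic=0, Latency=-3]  = 3
Drops = Latency - Traffic + Queue  [with Latency=-3, Traffic=0, Queue=3]  = 0
Retries = Latency·Drops  [with Latency=-3, Drops=0]  = 0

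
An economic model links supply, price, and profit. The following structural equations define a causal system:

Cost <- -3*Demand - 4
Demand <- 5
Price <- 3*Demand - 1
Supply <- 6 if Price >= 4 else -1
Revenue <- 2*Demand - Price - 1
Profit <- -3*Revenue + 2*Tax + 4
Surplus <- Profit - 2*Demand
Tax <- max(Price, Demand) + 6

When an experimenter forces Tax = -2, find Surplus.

Intervening sets Tax = -2 and removes its equation (Tax <- max(Price, Demand) + 6).
Price = 3*Demand - 1  [with Demand=5]  = 14
Revenue = 2*Demand - Price - 1  [with Demand=5, Price=14]  = -5
Profit = -3*Revenue + 2*Tax + 4  [with Revenue=-5, Tax=-2]  = 15
Surplus = Profit - 2*Demand  [with Profit=15, Demand=5]  = 5

5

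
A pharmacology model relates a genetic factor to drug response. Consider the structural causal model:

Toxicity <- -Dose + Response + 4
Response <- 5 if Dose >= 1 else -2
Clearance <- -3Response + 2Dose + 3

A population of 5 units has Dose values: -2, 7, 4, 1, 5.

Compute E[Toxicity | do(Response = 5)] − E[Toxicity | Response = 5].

do(Response=5) breaks Response's dependence on Dose. With Response=5 fixed, Toxicity across the units is 11, 2, 5, 8, 4, mean 6.
Conditioning on Response=5 selects the 4 unit(s) with Dose ∈ {7, 4, 1, 5}. Their Toxicity values: 2, 5, 8, 4. Mean = 4.75.
Difference = 6 − 4.75 = 1.25.

1.25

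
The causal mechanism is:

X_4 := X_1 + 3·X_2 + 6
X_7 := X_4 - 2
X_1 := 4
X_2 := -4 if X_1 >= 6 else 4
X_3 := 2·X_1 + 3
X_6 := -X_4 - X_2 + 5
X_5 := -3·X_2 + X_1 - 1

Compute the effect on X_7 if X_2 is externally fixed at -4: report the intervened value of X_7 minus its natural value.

-24

Under do(X_2=-4), the mechanism X_2 := -4 if X_1 >= 6 else 4 is discarded; X_2 is fixed at -4.
X_4 = X_1 + 3·X_2 + 6  [with X_1=4, X_2=-4]  = -2
X_7 = X_4 - 2  [with X_4=-2]  = -4
Without intervention: X_2 = -4 if X_1 >= 6 else 4  [with X_1=4]  = 4; X_4 = X_1 + 3·X_2 + 6  [with X_1=4, X_2=4]  = 22; X_7 = X_4 - 2  [with X_4=22]  = 20.
Change = -4 − 20 = -24.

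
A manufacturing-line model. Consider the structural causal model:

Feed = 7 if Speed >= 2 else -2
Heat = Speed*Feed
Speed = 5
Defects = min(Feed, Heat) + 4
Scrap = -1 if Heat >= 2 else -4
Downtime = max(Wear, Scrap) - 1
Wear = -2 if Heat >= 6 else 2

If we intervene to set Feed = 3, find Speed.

5

Under do(Feed=3), the mechanism Feed = 7 if Speed >= 2 else -2 is discarded; Feed is fixed at 3.
Speed is not downstream of the intervention, so its value is determined by the original equations.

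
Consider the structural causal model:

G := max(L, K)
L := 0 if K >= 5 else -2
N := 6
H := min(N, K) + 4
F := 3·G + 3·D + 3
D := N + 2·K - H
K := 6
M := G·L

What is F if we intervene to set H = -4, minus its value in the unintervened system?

The intervention breaks the incoming arrows to H: H := min(N, K) + 4 no longer applies, and H = -4.
D = N + 2·K - H  [with N=6, K=6, H=-4]  = 22
L = 0 if K >= 5 else -2  [with K=6]  = 0
G = max(L, K)  [with L=0, K=6]  = 6
F = 3·G + 3·D + 3  [with G=6, D=22]  = 87
Without intervention: H = min(N, K) + 4  [with N=6, K=6]  = 10; D = N + 2·K - H  [with N=6, K=6, H=10]  = 8; L = 0 if K >= 5 else -2  [with K=6]  = 0; G = max(L, K)  [with L=0, K=6]  = 6; F = 3·G + 3·D + 3  [with G=6, D=8]  = 45.
Change = 87 − 45 = 42.

42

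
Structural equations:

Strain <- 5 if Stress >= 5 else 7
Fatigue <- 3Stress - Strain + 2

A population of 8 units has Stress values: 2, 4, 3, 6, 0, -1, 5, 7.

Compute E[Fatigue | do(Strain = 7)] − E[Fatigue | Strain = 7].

The intervention sets Strain=7 in all 8 units regardless of Stress. Recomputing Fatigue per unit gives 1, 7, 4, 13, -5, -8, 10, 16; average 4.75.
E[Fatigue|Strain=7] averages over only the 5 units with Strain=7 (Stress = 2, 4, 3, 0, -1): Fatigue = 1, 7, 4, -5, -8, mean -0.2.
Difference = 4.75 − (-0.2) = 4.95.

4.95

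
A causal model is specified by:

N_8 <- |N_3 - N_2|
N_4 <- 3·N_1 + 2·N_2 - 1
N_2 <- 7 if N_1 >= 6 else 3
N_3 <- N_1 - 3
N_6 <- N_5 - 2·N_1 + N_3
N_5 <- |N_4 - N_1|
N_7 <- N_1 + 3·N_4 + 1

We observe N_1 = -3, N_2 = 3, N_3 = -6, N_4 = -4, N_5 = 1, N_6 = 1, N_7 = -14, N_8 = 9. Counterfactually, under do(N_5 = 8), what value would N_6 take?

8

The intervention breaks the incoming arrows to N_5: N_5 <- |N_4 - N_1| no longer applies, and N_5 = 8.
N_3 = N_1 - 3  [with N_1=-3]  = -6
N_6 = N_5 - 2·N_1 + N_3  [with N_5=8, N_1=-3, N_3=-6]  = 8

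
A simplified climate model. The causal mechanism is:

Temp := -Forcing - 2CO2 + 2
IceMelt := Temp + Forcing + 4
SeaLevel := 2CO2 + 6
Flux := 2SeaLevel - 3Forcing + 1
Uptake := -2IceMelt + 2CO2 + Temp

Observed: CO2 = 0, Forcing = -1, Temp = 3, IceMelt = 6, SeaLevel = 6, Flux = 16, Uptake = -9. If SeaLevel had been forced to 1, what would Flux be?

The intervention breaks the incoming arrows to SeaLevel: SeaLevel := 2CO2 + 6 no longer applies, and SeaLevel = 1.
Flux = 2SeaLevel - 3Forcing + 1  [with SeaLevel=1, Forcing=-1]  = 6

6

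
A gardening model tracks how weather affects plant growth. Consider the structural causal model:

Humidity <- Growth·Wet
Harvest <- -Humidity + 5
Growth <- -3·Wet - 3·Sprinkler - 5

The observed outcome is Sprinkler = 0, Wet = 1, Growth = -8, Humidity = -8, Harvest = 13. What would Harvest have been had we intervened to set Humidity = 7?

-2

Intervening sets Humidity = 7 and removes its equation (Humidity <- Growth·Wet).
Harvest = -Humidity + 5  [with Humidity=7]  = -2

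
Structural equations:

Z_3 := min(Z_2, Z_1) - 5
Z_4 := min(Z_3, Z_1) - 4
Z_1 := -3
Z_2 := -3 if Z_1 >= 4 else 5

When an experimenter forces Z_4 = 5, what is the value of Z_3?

-8

Under do(Z_4=5), the mechanism Z_4 := min(Z_3, Z_1) - 4 is discarded; Z_4 is fixed at 5.
Since Z_3 is not a descendant of the intervened variable, it is unaffected.
Z_2 = -3 if Z_1 >= 4 else 5  [with Z_1=-3]  = 5
Z_3 = min(Z_2, Z_1) - 5  [with Z_2=5, Z_1=-3]  = -8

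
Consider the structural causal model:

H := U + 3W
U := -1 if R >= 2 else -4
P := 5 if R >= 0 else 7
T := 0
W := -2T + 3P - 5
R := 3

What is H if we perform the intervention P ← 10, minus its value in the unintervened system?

45

Under do(P=10), the mechanism P := 5 if R >= 0 else 7 is discarded; P is fixed at 10.
U = -1 if R >= 2 else -4  [with R=3]  = -1
W = -2T + 3P - 5  [with T=0, P=10]  = 25
H = U + 3W  [with U=-1, W=25]  = 74
Without intervention: U = -1 if R >= 2 else -4  [with R=3]  = -1; P = 5 if R >= 0 else 7  [with R=3]  = 5; W = -2T + 3P - 5  [with T=0, P=5]  = 10; H = U + 3W  [with U=-1, W=10]  = 29.
Change = 74 − 29 = 45.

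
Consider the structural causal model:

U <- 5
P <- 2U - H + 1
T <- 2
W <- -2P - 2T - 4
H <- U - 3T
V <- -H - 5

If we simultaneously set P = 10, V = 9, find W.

-28

Setting P = 10, V = 9 by intervention discards those variables' equations.
W = -2P - 2T - 4  [with P=10, T=2]  = -28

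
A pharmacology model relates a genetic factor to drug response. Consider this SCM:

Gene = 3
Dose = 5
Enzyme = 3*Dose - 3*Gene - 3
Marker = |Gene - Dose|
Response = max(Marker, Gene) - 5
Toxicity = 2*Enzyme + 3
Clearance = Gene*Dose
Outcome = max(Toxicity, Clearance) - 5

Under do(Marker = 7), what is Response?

2

Intervening sets Marker = 7 and removes its equation (Marker = |Gene - Dose|).
Response = max(Marker, Gene) - 5  [with Marker=7, Gene=3]  = 2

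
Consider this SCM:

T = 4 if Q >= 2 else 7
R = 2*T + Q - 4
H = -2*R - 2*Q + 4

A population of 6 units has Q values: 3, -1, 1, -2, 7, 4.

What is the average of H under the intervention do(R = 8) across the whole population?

-16

Under do(R=8), R's equation is replaced by R=8 for every unit. Per-unit H: -18, -10, -14, -8, -26, -20. Mean = -16.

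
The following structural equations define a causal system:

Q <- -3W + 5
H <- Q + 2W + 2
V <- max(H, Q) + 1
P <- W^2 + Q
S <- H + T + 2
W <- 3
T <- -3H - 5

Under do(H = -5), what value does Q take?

Under do(H=-5), the mechanism H <- Q + 2W + 2 is discarded; H is fixed at -5.
Since Q is not a descendant of the intervened variable, it is unaffected.
Q = -3W + 5  [with W=3]  = -4

-4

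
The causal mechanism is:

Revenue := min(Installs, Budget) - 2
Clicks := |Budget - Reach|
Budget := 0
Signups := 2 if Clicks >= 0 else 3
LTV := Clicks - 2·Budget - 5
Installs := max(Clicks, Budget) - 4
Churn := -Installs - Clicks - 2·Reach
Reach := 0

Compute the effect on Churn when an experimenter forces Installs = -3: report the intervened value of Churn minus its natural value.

-1

Under do(Installs=-3), the mechanism Installs := max(Clicks, Budget) - 4 is discarded; Installs is fixed at -3.
Clicks = |Budget - Reach|  [with Budget=0, Reach=0]  = 0
Churn = -Installs - Clicks - 2·Reach  [with Installs=-3, Clicks=0, Reach=0]  = 3
Without intervention: Clicks = |Budget - Reach|  [with Budget=0, Reach=0]  = 0; Installs = max(Clicks, Budget) - 4  [with Clicks=0, Budget=0]  = -4; Churn = -Installs - Clicks - 2·Reach  [with Installs=-4, Clicks=0, Reach=0]  = 4.
Change = 3 − 4 = -1.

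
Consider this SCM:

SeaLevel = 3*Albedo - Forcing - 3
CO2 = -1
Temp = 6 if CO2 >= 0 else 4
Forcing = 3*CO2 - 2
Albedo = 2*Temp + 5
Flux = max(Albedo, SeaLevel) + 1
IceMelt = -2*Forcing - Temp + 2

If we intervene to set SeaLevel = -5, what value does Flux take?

14

Intervening sets SeaLevel = -5 and removes its equation (SeaLevel = 3*Albedo - Forcing - 3).
Temp = 6 if CO2 >= 0 else 4  [with CO2=-1]  = 4
Albedo = 2*Temp + 5  [with Temp=4]  = 13
Flux = max(Albedo, SeaLevel) + 1  [with Albedo=13, SeaLevel=-5]  = 14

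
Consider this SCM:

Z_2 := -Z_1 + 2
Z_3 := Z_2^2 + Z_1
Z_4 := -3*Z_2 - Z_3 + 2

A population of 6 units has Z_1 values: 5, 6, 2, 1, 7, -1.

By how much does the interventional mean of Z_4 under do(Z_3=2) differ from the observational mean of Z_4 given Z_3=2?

do(Z_3=2) breaks Z_3's dependence on Z_1. With Z_3=2 fixed, Z_4 across the units is 9, 12, 0, -3, 15, -9, mean 4.
E[Z_4|Z_3=2] averages over only the 2 units with Z_3=2 (Z_1 = 2, 1): Z_4 = 0, -3, mean -1.5.
Difference = 4 − (-1.5) = 5.5.

5.5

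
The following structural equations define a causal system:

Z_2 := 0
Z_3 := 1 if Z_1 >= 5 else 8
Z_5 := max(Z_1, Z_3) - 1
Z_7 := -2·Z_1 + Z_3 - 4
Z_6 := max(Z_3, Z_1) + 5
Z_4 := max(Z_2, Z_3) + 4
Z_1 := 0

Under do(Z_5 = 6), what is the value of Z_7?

4

Under do(Z_5=6), the mechanism Z_5 := max(Z_1, Z_3) - 1 is discarded; Z_5 is fixed at 6.
Since Z_7 is not a descendant of the intervened variable, it is unaffected.
Z_3 = 1 if Z_1 >= 5 else 8  [with Z_1=0]  = 8
Z_7 = -2·Z_1 + Z_3 - 4  [with Z_1=0, Z_3=8]  = 4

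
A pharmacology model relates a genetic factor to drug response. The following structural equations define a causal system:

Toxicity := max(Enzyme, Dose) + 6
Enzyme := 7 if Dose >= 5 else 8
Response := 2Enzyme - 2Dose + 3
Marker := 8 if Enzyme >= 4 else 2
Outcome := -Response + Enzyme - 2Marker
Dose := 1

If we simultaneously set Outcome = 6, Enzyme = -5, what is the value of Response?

Under do(Outcome = 6, Enzyme = -5), each intervened variable's structural equation is replaced by its fixed value.
Response = 2Enzyme - 2Dose + 3  [with Enzyme=-5, Dose=1]  = -9

-9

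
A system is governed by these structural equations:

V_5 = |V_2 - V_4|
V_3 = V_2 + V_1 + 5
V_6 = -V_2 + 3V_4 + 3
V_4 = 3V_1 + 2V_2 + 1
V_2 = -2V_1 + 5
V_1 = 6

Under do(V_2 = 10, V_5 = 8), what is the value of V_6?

Setting V_2 = 10, V_5 = 8 by intervention discards those variables' equations.
V_4 = 3V_1 + 2V_2 + 1  [with V_1=6, V_2=10]  = 39
V_6 = -V_2 + 3V_4 + 3  [with V_2=10, V_4=39]  = 110

110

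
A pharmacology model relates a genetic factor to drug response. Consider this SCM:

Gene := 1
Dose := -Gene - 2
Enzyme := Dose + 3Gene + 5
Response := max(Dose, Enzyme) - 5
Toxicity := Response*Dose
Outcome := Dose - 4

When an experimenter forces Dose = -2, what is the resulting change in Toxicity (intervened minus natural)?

-2

do(Dose=-2) replaces the equation Dose := -Gene - 2 with the constant Dose = -2.
Enzyme = Dose + 3Gene + 5  [with Dose=-2, Gene=1]  = 6
Response = max(Dose, Enzyme) - 5  [with Dose=-2, Enzyme=6]  = 1
Toxicity = Response*Dose  [with Response=1, Dose=-2]  = -2
Without intervention: Dose = -Gene - 2  [with Gene=1]  = -3; Enzyme = Dose + 3Gene + 5  [with Dose=-3, Gene=1]  = 5; Response = max(Dose, Enzyme) - 5  [with Dose=-3, Enzyme=5]  = 0; Toxicity = Response*Dose  [with Response=0, Dose=-3]  = 0.
Change = -2 − 0 = -2.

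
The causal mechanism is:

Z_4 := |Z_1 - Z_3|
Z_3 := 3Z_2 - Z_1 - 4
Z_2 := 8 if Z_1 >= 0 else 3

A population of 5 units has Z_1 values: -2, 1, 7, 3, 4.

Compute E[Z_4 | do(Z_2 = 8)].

14.8

do(Z_2=8) breaks Z_2's dependence on Z_1. With Z_2=8 fixed, Z_4 across the units is 24, 18, 6, 14, 12, mean 14.8.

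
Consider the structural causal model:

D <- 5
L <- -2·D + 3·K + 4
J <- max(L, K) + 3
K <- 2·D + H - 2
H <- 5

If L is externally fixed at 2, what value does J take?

Intervening sets L = 2 and removes its equation (L <- -2·D + 3·K + 4).
K = 2·D + H - 2  [with D=5, H=5]  = 13
J = max(L, K) + 3  [with L=2, K=13]  = 16

16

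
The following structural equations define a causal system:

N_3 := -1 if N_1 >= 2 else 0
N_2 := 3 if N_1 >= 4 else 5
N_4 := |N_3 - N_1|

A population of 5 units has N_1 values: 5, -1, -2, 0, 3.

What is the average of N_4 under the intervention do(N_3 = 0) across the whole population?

2.2

Every unit gets N_3=0 under the intervention. N_4 values become 5, 1, 2, 0, 3; E[N_4|do(N_3=0)] = 2.2.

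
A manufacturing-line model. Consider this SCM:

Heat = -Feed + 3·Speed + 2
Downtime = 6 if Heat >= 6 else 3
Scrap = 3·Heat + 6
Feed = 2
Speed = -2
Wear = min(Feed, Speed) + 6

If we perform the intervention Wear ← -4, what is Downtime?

Under do(Wear=-4), the mechanism Wear = min(Feed, Speed) + 6 is discarded; Wear is fixed at -4.
Since Downtime is not a descendant of the intervened variable, it is unaffected.
Heat = -Feed + 3·Speed + 2  [with Feed=2, Speed=-2]  = -6
Downtime = 6 if Heat >= 6 else 3  [with Heat=-6]  = 3

3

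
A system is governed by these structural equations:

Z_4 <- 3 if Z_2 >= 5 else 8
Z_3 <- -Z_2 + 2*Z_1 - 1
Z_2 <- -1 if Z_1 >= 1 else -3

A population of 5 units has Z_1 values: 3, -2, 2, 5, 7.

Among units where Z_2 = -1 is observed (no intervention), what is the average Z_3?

8.5

E[Z_3|Z_2=-1] averages over only the 4 units with Z_2=-1 (Z_1 = 3, 2, 5, 7): Z_3 = 6, 4, 10, 14, mean 8.5.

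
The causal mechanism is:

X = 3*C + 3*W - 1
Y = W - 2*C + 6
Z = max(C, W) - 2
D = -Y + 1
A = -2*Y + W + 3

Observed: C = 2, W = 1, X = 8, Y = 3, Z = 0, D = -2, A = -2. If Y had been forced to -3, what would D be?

4

Under do(Y=-3), the mechanism Y = W - 2*C + 6 is discarded; Y is fixed at -3.
D = -Y + 1  [with Y=-3]  = 4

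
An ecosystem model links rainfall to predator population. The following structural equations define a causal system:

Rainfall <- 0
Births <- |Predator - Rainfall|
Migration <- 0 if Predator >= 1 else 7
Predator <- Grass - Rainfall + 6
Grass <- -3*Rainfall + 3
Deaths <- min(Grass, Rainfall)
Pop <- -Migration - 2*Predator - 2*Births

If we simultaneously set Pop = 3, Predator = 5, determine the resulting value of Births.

The joint intervention fixes Pop = 3, Predator = 5, removing each variable's own equation.
Births = |Predator - Rainfall|  [with Predator=5, Rainfall=0]  = 5

5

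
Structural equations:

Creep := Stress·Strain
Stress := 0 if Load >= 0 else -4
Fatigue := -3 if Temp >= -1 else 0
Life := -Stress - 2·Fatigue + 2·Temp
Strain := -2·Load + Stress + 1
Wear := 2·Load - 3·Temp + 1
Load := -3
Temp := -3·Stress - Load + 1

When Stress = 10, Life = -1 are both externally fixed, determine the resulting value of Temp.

Under do(Stress = 10, Life = -1), each intervened variable's structural equation is replaced by its fixed value.
Temp = -3·Stress - Load + 1  [with Stress=10, Load=-3]  = -26

-26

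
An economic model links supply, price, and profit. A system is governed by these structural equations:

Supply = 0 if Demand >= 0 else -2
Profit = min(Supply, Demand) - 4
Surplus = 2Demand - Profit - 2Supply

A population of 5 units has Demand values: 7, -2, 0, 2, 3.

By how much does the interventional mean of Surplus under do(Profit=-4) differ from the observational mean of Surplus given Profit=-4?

-1.2

do(Profit=-4) breaks Profit's dependence on Demand. With Profit=-4 fixed, Surplus across the units is 18, 4, 4, 8, 10, mean 8.8.
Observing Profit=-4 restricts to units where Profit's equation naturally yields -4: Demand ∈ {7, 0, 2, 3}. In that subpopulation Surplus = 18, 4, 8, 10, mean 10.
Difference = 8.8 − 10 = -1.2.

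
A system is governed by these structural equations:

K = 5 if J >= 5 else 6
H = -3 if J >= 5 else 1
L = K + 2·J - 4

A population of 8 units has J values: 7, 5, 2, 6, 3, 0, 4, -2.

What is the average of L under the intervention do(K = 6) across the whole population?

8.25

do(K=6) breaks K's dependence on J. With K=6 fixed, L across the units is 16, 12, 6, 14, 8, 2, 10, -2, mean 8.25.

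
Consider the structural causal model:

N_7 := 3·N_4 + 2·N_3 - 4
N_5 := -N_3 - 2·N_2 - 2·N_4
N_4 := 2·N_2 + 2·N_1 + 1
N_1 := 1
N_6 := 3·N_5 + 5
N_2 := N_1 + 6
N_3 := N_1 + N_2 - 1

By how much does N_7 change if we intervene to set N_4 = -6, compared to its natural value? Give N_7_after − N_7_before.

-69

The intervention breaks the incoming arrows to N_4: N_4 := 2·N_2 + 2·N_1 + 1 no longer applies, and N_4 = -6.
N_2 = N_1 + 6  [with N_1=1]  = 7
N_3 = N_1 + N_2 - 1  [with N_1=1, N_2=7]  = 7
N_7 = 3·N_4 + 2·N_3 - 4  [with N_4=-6, N_3=7]  = -8
Without intervention: N_2 = N_1 + 6  [with N_1=1]  = 7; N_3 = N_1 + N_2 - 1  [with N_1=1, N_2=7]  = 7; N_4 = 2·N_2 + 2·N_1 + 1  [with N_2=7, N_1=1]  = 17; N_7 = 3·N_4 + 2·N_3 - 4  [with N_4=17, N_3=7]  = 61.
Change = -8 − 61 = -69.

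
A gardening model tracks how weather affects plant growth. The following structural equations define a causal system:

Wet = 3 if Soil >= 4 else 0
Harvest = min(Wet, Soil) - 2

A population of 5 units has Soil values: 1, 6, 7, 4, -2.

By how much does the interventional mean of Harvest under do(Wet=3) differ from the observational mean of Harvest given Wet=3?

do(Wet=3) breaks Wet's dependence on Soil. With Wet=3 fixed, Harvest across the units is -1, 1, 1, 1, -4, mean -0.4.
E[Harvest|Wet=3] averages over only the 3 units with Wet=3 (Soil = 6, 7, 4): Harvest = 1, 1, 1, mean 1.
Difference = -0.4 − 1 = -1.4.

-1.4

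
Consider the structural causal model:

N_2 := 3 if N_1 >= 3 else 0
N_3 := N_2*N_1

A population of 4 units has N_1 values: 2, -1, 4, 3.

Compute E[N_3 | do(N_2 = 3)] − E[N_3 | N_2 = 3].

-4.5

do(N_2=3) breaks N_2's dependence on N_1. With N_2=3 fixed, N_3 across the units is 6, -3, 12, 9, mean 6.
Observing N_2=3 restricts to units where N_2's equation naturally yields 3: N_1 ∈ {4, 3}. In that subpopulation N_3 = 12, 9, mean 10.5.
Difference = 6 − 10.5 = -4.5.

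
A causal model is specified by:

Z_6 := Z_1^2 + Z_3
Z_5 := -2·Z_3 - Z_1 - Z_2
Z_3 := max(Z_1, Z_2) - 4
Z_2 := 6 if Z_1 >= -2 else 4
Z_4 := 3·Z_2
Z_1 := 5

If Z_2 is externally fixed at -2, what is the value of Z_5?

-5

do(Z_2=-2) replaces the equation Z_2 := 6 if Z_1 >= -2 else 4 with the constant Z_2 = -2.
Z_3 = max(Z_1, Z_2) - 4  [with Z_1=5, Z_2=-2]  = 1
Z_5 = -2·Z_3 - Z_1 - Z_2  [with Z_3=1, Z_1=5, Z_2=-2]  = -5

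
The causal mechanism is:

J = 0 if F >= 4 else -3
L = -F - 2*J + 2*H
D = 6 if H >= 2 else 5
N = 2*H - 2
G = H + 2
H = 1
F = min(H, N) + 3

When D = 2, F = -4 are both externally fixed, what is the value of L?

12

Setting D = 2, F = -4 by intervention discards those variables' equations.
J = 0 if F >= 4 else -3  [with F=-4]  = -3
L = -F - 2*J + 2*H  [with F=-4, J=-3, H=1]  = 12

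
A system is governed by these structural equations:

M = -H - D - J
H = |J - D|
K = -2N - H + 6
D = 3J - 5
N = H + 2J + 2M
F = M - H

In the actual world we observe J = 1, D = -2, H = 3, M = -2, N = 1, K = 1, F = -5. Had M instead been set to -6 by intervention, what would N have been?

Intervening sets M = -6 and removes its equation (M = -H - D - J).
D = 3J - 5  [with J=1]  = -2
H = |J - D|  [with J=1, D=-2]  = 3
N = H + 2J + 2M  [with H=3, J=1, M=-6]  = -7

-7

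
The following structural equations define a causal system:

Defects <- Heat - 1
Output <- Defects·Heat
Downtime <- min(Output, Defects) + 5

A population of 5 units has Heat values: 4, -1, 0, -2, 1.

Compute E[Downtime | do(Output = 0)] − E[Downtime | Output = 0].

-0.7

Every unit gets Output=0 under the intervention. Downtime values become 5, 3, 4, 2, 5; E[Downtime|do(Output=0)] = 3.8.
E[Downtime|Output=0] averages over only the 2 units with Output=0 (Heat = 0, 1): Downtime = 4, 5, mean 4.5.
Difference = 3.8 − 4.5 = -0.7.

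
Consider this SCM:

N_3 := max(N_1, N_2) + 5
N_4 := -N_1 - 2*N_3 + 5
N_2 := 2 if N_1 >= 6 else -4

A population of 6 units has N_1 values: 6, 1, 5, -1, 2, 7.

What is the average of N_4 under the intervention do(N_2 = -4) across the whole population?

do(N_2=-4) breaks N_2's dependence on N_1. With N_2=-4 fixed, N_4 across the units is -23, -8, -20, -2, -11, -26, mean -15.

-15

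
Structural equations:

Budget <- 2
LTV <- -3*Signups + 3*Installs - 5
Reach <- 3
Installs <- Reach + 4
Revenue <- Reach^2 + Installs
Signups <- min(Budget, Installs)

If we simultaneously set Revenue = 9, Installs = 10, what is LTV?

The joint intervention fixes Revenue = 9, Installs = 10, removing each variable's own equation.
Signups = min(Budget, Installs)  [with Budget=2, Installs=10]  = 2
LTV = -3*Signups + 3*Installs - 5  [with Signups=2, Installs=10]  = 19

19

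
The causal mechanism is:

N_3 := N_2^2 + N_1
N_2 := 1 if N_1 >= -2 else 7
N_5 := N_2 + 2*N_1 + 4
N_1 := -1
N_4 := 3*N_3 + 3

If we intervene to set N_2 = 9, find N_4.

Under do(N_2=9), the mechanism N_2 := 1 if N_1 >= -2 else 7 is discarded; N_2 is fixed at 9.
N_3 = N_2^2 + N_1  [with N_2=9, N_1=-1]  = 80
N_4 = 3*N_3 + 3  [with N_3=80]  = 243

243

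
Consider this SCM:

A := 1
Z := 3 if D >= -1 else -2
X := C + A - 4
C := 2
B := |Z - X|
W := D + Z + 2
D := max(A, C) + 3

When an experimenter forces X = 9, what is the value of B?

Under do(X=9), the mechanism X := C + A - 4 is discarded; X is fixed at 9.
D = max(A, C) + 3  [with A=1, C=2]  = 5
Z = 3 if D >= -1 else -2  [with D=5]  = 3
B = |Z - X|  [with Z=3, X=9]  = 6

6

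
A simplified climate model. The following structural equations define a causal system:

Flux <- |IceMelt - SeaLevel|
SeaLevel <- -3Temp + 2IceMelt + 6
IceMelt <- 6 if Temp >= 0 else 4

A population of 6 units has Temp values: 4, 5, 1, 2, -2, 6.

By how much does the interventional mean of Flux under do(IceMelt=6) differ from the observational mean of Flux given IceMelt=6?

2.2

do(IceMelt=6) breaks IceMelt's dependence on Temp. With IceMelt=6 fixed, Flux across the units is 0, 3, 9, 6, 18, 6, mean 7.
Conditioning on IceMelt=6 selects the 5 unit(s) with Temp ∈ {4, 5, 1, 2, 6}. Their Flux values: 0, 3, 9, 6, 6. Mean = 4.8.
Difference = 7 − 4.8 = 2.2.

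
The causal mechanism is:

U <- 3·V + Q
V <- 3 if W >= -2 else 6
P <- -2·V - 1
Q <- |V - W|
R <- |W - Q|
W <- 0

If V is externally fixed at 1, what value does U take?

4

Under do(V=1), the mechanism V <- 3 if W >= -2 else 6 is discarded; V is fixed at 1.
Q = |V - W|  [with V=1, W=0]  = 1
U = 3·V + Q  [with V=1, Q=1]  = 4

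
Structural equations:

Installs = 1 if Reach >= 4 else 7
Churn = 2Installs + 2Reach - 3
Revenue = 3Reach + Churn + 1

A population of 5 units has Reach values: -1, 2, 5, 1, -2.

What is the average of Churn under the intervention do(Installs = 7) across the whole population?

13

do(Installs=7) breaks Installs's dependence on Reach. With Installs=7 fixed, Churn across the units is 9, 15, 21, 13, 7, mean 13.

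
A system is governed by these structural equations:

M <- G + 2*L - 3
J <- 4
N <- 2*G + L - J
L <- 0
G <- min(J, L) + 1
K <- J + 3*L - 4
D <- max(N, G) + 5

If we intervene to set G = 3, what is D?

The intervention breaks the incoming arrows to G: G <- min(J, L) + 1 no longer applies, and G = 3.
N = 2*G + L - J  [with G=3, L=0, J=4]  = 2
D = max(N, G) + 5  [with N=2, G=3]  = 8

8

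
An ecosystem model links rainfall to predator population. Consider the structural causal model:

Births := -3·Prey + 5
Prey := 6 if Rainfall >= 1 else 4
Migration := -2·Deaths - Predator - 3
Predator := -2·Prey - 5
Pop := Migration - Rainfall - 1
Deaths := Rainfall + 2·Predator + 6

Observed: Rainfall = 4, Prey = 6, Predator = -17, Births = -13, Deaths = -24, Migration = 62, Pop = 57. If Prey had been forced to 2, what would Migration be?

Under do(Prey=2), the mechanism Prey := 6 if Rainfall >= 1 else 4 is discarded; Prey is fixed at 2.
Predator = -2·Prey - 5  [with Prey=2]  = -9
Deaths = Rainfall + 2·Predator + 6  [with Rainfall=4, Predator=-9]  = -8
Migration = -2·Deaths - Predator - 3  [with Deaths=-8, Predator=-9]  = 22

22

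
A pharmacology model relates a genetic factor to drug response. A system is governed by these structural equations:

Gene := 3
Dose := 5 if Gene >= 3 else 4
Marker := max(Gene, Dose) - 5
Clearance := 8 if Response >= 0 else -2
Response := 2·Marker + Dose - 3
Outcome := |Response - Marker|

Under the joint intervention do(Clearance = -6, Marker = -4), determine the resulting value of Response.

-6

Under do(Clearance = -6, Marker = -4), each intervened variable's structural equation is replaced by its fixed value.
Dose = 5 if Gene >= 3 else 4  [with Gene=3]  = 5
Response = 2·Marker + Dose - 3  [with Marker=-4, Dose=5]  = -6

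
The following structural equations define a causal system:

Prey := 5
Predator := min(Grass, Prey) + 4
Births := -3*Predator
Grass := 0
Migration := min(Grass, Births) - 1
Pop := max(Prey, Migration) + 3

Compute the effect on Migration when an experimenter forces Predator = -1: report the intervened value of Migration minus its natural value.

12

do(Predator=-1) replaces the equation Predator := min(Grass, Prey) + 4 with the constant Predator = -1.
Births = -3*Predator  [with Predator=-1]  = 3
Migration = min(Grass, Births) - 1  [with Grass=0, Births=3]  = -1
Without intervention: Predator = min(Grass, Prey) + 4  [with Grass=0, Prey=5]  = 4; Births = -3*Predator  [with Predator=4]  = -12; Migration = min(Grass, Births) - 1  [with Grass=0, Births=-12]  = -13.
Change = -1 − (-13) = 12.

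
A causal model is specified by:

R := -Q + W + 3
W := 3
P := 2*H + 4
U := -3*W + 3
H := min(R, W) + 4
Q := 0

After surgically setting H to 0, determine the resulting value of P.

Under do(H=0), the mechanism H := min(R, W) + 4 is discarded; H is fixed at 0.
P = 2*H + 4  [with H=0]  = 4

4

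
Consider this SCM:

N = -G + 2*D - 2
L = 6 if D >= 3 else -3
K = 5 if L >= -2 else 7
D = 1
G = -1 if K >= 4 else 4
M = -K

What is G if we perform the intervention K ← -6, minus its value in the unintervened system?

5

do(K=-6) replaces the equation K = 5 if L >= -2 else 7 with the constant K = -6.
G = -1 if K >= 4 else 4  [with K=-6]  = 4
Without intervention: L = 6 if D >= 3 else -3  [with D=1]  = -3; K = 5 if L >= -2 else 7  [with L=-3]  = 7; G = -1 if K >= 4 else 4  [with K=7]  = -1.
Change = 4 − (-1) = 5.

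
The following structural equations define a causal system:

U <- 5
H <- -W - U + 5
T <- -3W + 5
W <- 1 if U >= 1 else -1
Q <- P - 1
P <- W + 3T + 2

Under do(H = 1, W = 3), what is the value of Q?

-8

Setting H = 1, W = 3 by intervention discards those variables' equations.
T = -3W + 5  [with W=3]  = -4
P = W + 3T + 2  [with W=3, T=-4]  = -7
Q = P - 1  [with P=-7]  = -8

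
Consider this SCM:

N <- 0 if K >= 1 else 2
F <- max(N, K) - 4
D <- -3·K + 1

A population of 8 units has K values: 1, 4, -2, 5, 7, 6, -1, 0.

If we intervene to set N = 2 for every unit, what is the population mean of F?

-0.25

do(N=2) breaks N's dependence on K. With N=2 fixed, F across the units is -2, 0, -2, 1, 3, 2, -2, -2, mean -0.25.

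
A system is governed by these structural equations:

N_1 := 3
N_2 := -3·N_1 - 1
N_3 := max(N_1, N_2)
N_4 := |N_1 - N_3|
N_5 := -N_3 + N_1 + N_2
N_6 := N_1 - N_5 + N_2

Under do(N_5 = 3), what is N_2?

-10

Under do(N_5=3), the mechanism N_5 := -N_3 + N_1 + N_2 is discarded; N_5 is fixed at 3.
No directed path runs from N_5 to N_2, so N_2 keeps its natural value.
N_2 = -3·N_1 - 1  [with N_1=3]  = -10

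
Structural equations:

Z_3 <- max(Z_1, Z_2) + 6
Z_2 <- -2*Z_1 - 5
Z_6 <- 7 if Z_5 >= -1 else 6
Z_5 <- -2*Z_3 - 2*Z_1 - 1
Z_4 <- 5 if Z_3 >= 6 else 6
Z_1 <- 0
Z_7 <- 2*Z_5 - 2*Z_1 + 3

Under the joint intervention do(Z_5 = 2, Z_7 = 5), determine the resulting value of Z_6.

Under do(Z_5 = 2, Z_7 = 5), each intervened variable's structural equation is replaced by its fixed value.
Z_6 = 7 if Z_5 >= -1 else 6  [with Z_5=2]  = 7

7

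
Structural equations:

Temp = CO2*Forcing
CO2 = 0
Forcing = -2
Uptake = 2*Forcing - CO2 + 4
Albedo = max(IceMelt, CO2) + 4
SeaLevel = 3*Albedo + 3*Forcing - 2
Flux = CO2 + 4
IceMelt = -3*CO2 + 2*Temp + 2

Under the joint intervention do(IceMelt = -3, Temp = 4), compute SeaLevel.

The joint intervention fixes IceMelt = -3, Temp = 4, removing each variable's own equation.
Albedo = max(IceMelt, CO2) + 4  [with IceMelt=-3, CO2=0]  = 4
SeaLevel = 3*Albedo + 3*Forcing - 2  [with Albedo=4, Forcing=-2]  = 4

4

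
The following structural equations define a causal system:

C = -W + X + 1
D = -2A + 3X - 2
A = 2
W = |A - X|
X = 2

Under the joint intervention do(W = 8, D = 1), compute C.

-5

Setting W = 8, D = 1 by intervention discards those variables' equations.
C = -W + X + 1  [with W=8, X=2]  = -5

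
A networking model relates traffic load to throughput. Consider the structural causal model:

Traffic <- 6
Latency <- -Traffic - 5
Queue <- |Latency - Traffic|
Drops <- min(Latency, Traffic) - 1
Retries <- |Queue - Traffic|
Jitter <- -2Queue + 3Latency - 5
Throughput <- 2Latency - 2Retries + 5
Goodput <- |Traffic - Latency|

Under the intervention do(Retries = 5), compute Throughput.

-27

Under do(Retries=5), the mechanism Retries <- |Queue - Traffic| is discarded; Retries is fixed at 5.
Latency = -Traffic - 5  [with Traffic=6]  = -11
Throughput = 2Latency - 2Retries + 5  [with Latency=-11, Retries=5]  = -27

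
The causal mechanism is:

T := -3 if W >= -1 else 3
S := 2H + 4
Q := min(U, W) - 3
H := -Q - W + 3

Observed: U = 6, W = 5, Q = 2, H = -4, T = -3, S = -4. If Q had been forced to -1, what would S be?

2

The intervention breaks the incoming arrows to Q: Q := min(U, W) - 3 no longer applies, and Q = -1.
H = -Q - W + 3  [with Q=-1, W=5]  = -1
S = 2H + 4  [with H=-1]  = 2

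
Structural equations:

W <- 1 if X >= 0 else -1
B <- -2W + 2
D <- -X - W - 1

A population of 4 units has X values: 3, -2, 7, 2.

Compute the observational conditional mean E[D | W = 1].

-6

E[D|W=1] averages over only the 3 units with W=1 (X = 3, 7, 2): D = -5, -9, -4, mean -6.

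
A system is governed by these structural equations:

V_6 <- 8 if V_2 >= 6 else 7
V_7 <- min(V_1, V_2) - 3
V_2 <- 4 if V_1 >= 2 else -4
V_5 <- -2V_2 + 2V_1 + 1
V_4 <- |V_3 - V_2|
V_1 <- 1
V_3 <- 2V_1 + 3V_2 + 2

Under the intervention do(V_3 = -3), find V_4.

The intervention breaks the incoming arrows to V_3: V_3 <- 2V_1 + 3V_2 + 2 no longer applies, and V_3 = -3.
V_2 = 4 if V_1 >= 2 else -4  [with V_1=1]  = -4
V_4 = |V_3 - V_2|  [with V_3=-3, V_2=-4]  = 1

1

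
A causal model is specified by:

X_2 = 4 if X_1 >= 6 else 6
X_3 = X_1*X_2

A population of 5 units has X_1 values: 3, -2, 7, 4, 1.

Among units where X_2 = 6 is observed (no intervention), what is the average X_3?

9

Observing X_2=6 restricts to units where X_2's equation naturally yields 6: X_1 ∈ {3, -2, 4, 1}. In that subpopulation X_3 = 18, -12, 24, 6, mean 9.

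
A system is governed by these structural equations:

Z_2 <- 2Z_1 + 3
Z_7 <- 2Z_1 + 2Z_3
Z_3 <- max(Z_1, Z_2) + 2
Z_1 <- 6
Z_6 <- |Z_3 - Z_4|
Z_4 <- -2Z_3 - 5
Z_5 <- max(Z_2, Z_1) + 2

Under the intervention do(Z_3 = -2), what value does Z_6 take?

1

The intervention breaks the incoming arrows to Z_3: Z_3 <- max(Z_1, Z_2) + 2 no longer applies, and Z_3 = -2.
Z_4 = -2Z_3 - 5  [with Z_3=-2]  = -1
Z_6 = |Z_3 - Z_4|  [with Z_3=-2, Z_4=-1]  = 1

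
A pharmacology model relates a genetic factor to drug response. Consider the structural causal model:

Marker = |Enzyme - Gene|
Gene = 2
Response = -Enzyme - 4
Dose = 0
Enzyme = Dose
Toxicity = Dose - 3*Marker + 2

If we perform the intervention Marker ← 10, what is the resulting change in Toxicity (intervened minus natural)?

-24

Under do(Marker=10), the mechanism Marker = |Enzyme - Gene| is discarded; Marker is fixed at 10.
Toxicity = Dose - 3*Marker + 2  [with Dose=0, Marker=10]  = -28
Without intervention: Enzyme = Dose  [with Dose=0]  = 0; Marker = |Enzyme - Gene|  [with Enzyme=0, Gene=2]  = 2; Toxicity = Dose - 3*Marker + 2  [with Dose=0, Marker=2]  = -4.
Change = -28 − (-4) = -24.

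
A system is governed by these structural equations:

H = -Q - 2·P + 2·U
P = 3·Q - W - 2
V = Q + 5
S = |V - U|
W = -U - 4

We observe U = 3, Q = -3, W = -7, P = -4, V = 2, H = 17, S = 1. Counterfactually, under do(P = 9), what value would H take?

-9

Under do(P=9), the mechanism P = 3·Q - W - 2 is discarded; P is fixed at 9.
H = -Q - 2·P + 2·U  [with Q=-3, P=9, U=3]  = -9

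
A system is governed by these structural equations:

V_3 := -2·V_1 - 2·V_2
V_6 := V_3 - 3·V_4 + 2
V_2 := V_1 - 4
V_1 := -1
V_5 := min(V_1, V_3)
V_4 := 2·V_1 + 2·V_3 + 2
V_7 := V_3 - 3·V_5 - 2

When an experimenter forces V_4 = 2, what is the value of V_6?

Under do(V_4=2), the mechanism V_4 := 2·V_1 + 2·V_3 + 2 is discarded; V_4 is fixed at 2.
V_2 = V_1 - 4  [with V_1=-1]  = -5
V_3 = -2·V_1 - 2·V_2  [with V_1=-1, V_2=-5]  = 12
V_6 = V_3 - 3·V_4 + 2  [with V_3=12, V_4=2]  = 8

8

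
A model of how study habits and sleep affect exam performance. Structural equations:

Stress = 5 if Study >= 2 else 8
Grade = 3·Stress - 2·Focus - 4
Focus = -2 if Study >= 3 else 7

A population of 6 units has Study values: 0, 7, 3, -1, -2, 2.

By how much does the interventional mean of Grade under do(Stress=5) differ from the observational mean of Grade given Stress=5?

-6

The intervention sets Stress=5 in all 6 units regardless of Study. Recomputing Grade per unit gives -3, 15, 15, -3, -3, -3; average 3.
Observing Stress=5 restricts to units where Stress's equation naturally yields 5: Study ∈ {7, 3, 2}. In that subpopulation Grade = 15, 15, -3, mean 9.
Difference = 3 − 9 = -6.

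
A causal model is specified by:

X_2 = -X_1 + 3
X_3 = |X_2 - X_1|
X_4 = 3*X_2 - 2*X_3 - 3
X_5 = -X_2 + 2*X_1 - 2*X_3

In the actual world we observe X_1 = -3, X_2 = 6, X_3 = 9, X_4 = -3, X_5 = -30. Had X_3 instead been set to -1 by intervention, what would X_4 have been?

17

The intervention breaks the incoming arrows to X_3: X_3 = |X_2 - X_1| no longer applies, and X_3 = -1.
X_2 = -X_1 + 3  [with X_1=-3]  = 6
X_4 = 3*X_2 - 2*X_3 - 3  [with X_2=6, X_3=-1]  = 17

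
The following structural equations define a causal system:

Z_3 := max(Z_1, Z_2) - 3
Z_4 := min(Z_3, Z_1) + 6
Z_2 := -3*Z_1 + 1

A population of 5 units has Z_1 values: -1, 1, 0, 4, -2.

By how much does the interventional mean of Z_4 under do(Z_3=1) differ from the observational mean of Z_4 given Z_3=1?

do(Z_3=1) breaks Z_3's dependence on Z_1. With Z_3=1 fixed, Z_4 across the units is 5, 7, 6, 7, 4, mean 5.8.
Observing Z_3=1 restricts to units where Z_3's equation naturally yields 1: Z_1 ∈ {-1, 4}. In that subpopulation Z_4 = 5, 7, mean 6.
Difference = 5.8 − 6 = -0.2.

-0.2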